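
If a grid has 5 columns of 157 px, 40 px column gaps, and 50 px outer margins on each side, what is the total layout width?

1045 px

Adding margins, columns and gutters: 100 + 785 + 160 = 1045 px.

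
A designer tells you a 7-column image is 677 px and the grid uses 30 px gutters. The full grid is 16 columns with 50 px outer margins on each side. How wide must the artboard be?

1686 px

Subtracting 6 gutters of 30 leaves 497 for 7 columns, so c = 71 px.
Total width: 2·50 + 16·71 + 15·30 = 1686 px.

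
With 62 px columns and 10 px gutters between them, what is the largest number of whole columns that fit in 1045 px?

k columns need k·62 + (k−1)·10 = k·72 − 10.
k·72 − 10 ≤ 1045 → k ≤ 1055 / 72 ≈ 14.65, so k = 14.

14 columns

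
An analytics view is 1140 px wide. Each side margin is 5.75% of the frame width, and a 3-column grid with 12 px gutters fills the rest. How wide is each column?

328.3 px

1140 × (1 − 2·5.75%) = 1140 × 88.5% = 1008.9 px for the columns.
1008.9 − 2·12 = 984.9; ÷3 gives c = 328.3 px.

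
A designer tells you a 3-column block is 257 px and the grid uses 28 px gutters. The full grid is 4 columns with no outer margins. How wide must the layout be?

352 px

3 columns + 2 gutters: 3c + 2·28 = 257.
3c = 257 − 56 = 201, so c = 67 px.
Summing: 268 + 84 = 352 px.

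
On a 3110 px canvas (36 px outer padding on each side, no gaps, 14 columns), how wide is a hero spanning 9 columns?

Subtract both margins: 3110 − 2·36 = 3038 px.
14c = 3038 → c = 217 px.
9-column span = 9·217 = 1953 px.

1953 px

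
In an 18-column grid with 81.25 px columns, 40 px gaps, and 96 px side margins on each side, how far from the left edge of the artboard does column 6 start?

Before column 6: the margin + 5 columns + 5 gaps.
Offset = 96 + 5·(81.25 + 40) = 96 + 606.25 = 702.25 px.

702.25 px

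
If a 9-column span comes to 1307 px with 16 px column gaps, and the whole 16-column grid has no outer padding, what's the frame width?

9 columns + 8 column gaps: 9c + 8·16 = 1307.
9c = 1307 − 128 = 1179, so c = 131 px.
Total width: 16·131 + 15·16 = 2336 px.

2336 px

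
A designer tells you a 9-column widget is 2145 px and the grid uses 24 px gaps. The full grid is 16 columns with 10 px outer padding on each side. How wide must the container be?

9c + 8·24 = 2145 → 9c = 1953 → c = 217 px.
Total width: 2·10 + 16·217 + 15·24 = 3852 px.

3852 px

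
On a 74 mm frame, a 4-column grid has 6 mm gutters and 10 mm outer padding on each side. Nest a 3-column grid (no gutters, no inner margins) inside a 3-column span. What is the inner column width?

Subtract both margins: 74 − 2·10 = 54 mm.
Subtracting 3 gutters of 6 leaves 36 for 4 columns, so c = 9 mm.
3 columns plus 2 gutters: 27 + 12 = 39 mm.
3d = 39 → d = 13 mm.

13 mm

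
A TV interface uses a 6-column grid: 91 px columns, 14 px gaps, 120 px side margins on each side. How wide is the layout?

856 px

Adding margins, columns and gutters: 240 + 546 + 70 = 856 px.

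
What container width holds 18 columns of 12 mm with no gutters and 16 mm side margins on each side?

248 mm

Container = 2·16 + 18·12 = 32 + 216 = 248 mm.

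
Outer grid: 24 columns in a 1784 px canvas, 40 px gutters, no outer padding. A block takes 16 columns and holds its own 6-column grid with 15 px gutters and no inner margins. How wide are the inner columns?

183.5 px

Subtracting 23 gutters of 40 leaves 864 for 24 columns, so c = 36 px.
16-column span = 16·36 + 15·40 = 1176 px.
1176 − 5·15 = 1101; ÷6 gives d = 183.5 px.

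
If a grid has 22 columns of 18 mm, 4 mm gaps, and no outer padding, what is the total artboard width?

480 mm

Summing: 396 + 84 = 480 mm.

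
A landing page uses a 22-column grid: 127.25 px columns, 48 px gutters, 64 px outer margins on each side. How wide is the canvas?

3935.5 px

Total width: 2·64 + 22·127.25 + 21·48 = 3935.5 px.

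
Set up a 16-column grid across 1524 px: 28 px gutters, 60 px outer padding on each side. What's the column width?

Take off 120 px of margins, leaving 1404 px.
1404 − 15·28 = 984; ÷16 gives c = 61.5 px.

61.5 px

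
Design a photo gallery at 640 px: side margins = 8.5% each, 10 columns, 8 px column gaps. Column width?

45.92 px

Margins: 8.5% × 640 = 54.4 px each, so content = 640 − 108.8 = 531.2 px.
10c + 9·8 = 531.2 → 10c = 459.2 → c = 45.92 px.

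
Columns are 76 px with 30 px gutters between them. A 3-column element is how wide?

3-column span = 3·76 + 2·30 = 288 px.

288 px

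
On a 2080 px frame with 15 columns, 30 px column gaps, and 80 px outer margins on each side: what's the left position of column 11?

Content = 2080 − 2·80 = 1920 px.
1920 − 14·30 = 1500; ÷15 gives c = 100 px.
Before column 11: the margin + 10 columns + 10 column gaps.
Offset = 80 + 10·(100 + 30) = 80 + 1300 = 1380 px.

1380 px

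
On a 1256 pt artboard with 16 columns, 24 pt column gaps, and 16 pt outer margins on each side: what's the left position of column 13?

952 pt

Take off 32 pt of margins, leaving 1224 pt.
16 columns + 15 column gaps: 16c + 15·24 = 1224.
16c = 1224 − 360 = 864, so c = 54 pt.
Column 13 starts at margin + 12·(column + gutter) = 16 + 12·78 = 952 pt.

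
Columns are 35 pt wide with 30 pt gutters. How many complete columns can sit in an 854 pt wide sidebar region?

k columns need k·35 + (k−1)·30 = k·65 − 30.
k·65 − 30 ≤ 854 → k ≤ 884 / 65 ≈ 13.60, so k = 13.

13 columns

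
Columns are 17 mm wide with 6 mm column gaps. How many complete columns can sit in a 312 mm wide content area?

13 columns

13 columns: 13·17 + 12·6 = 293 mm ≤ 312.
14 columns: 316 mm > 312. So 13.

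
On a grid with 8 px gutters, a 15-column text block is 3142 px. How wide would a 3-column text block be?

15 columns + 14 gutters: 15c + 14·8 = 3142.
15c = 3142 − 112 = 3030, so c = 202 px.
Span of 3: 3·202 + 2·8 = 606 + 16 = 622 px.

622 px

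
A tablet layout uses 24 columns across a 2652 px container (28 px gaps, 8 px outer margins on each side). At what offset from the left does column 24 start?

2561 px

Content = 2652 − 2·8 = 2636 px.
24c + 23·28 = 2636 → 24c = 1992 → c = 83 px.
Before column 24: the margin + 23 columns + 23 gaps.
Offset = 8 + 23·(83 + 28) = 8 + 2553 = 2561 px.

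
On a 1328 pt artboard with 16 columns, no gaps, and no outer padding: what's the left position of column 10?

16c = 1328 → c = 83 pt.
Each column+gutter stride is 83 pt; with no margin, 9 of them is 747 pt.

747 pt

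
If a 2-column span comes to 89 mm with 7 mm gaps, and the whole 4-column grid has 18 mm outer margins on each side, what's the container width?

221 mm

2 columns + 1 gap: 2c + 1·7 = 89.
2c = 89 − 7 = 82, so c = 41 mm.
Container = 2·18 + 4·41 + 3·7 = 36 + 164 + 21 = 221 mm.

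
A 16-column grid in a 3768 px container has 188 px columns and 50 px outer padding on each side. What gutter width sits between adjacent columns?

44 px

Take off 100 px of margins, leaving 3668 px.
16·188 + 15g = 3668 → 15g = 660 → g = 44 px.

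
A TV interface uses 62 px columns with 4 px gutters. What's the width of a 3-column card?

3-column span = 3·62 + 2·4 = 194 px.

194 px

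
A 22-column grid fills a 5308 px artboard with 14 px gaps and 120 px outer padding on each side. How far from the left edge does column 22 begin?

Content = 5308 − 2·120 = 5068 px.
Subtracting 21 gaps of 14 leaves 4774 for 22 columns, so c = 217 px.
Column 22 starts at margin + 21·(column + gutter) = 120 + 21·231 = 4971 px.

4971 px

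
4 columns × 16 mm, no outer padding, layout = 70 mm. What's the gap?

2 mm

Columns use 64 mm, leaving 6 mm across 3 gaps = 2 mm each.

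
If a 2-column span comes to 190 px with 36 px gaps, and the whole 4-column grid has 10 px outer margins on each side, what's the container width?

436 px

2c + 1·36 = 190 → 2c = 154 → c = 77 px.
Adding margins, columns and gutters: 20 + 308 + 108 = 436 px.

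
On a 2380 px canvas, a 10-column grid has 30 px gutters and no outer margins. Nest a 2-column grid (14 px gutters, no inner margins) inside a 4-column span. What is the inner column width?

460 px

10 columns + 9 gutters: 10c + 9·30 = 2380.
10c = 2380 − 270 = 2110, so c = 211 px.
4-column span = 4·211 + 3·30 = 934 px.
934 − 1·14 = 920; ÷2 gives d = 460 px.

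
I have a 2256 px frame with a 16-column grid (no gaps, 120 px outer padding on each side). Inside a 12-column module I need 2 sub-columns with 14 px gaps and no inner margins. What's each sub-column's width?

Inside the margins: 2256 − 240 = 2016 px.
16c = 2016 → c = 126 px.
With no gaps, 12 columns span 12·126 = 1512 px.
2d + 1·14 = 1512 → 2d = 1498 → d = 749 px.

749 px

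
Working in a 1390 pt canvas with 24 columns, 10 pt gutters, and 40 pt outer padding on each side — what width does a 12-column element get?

650 pt

Inside the margins: 1390 − 80 = 1310 pt.
Subtracting 23 gutters of 10 leaves 1080 for 24 columns, so c = 45 pt.
12 columns plus 11 gutters: 540 + 110 = 650 pt.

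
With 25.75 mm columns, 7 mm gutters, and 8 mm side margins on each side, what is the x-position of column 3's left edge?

73.5 mm

Each column+gutter stride is 32.75 mm; 2 of them past the 8 mm margin is 8 + 65.5 = 73.5 mm.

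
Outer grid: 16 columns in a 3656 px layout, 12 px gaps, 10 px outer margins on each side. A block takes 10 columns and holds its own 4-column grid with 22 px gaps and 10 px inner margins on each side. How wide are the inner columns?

545.5 px

Inside the margins: 3656 − 20 = 3636 px.
16c + 15·12 = 3636 → 16c = 3456 → c = 216 px.
10 columns plus 9 gaps: 2160 + 108 = 2268 px.
Inner content = 2268 − 2·10 = 2248 px.
Subtracting 3 gaps of 22 leaves 2182 for 4 columns, so d = 545.5 px.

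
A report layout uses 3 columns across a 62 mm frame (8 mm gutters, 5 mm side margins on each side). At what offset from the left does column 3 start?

45 mm

Content = 62 − 2·5 = 52 mm.
52 − 2·8 = 36; ÷3 gives c = 12 mm.
Before column 3: the margin + 2 columns + 2 gutters.
Offset = 5 + 2·(12 + 8) = 5 + 40 = 45 mm.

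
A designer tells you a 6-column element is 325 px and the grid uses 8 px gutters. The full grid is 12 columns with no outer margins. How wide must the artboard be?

658 px

6 columns + 5 gutters: 6c + 5·8 = 325.
6c = 325 − 40 = 285, so c = 47.5 px.
Total width: 12·47.5 + 11·8 = 658 px.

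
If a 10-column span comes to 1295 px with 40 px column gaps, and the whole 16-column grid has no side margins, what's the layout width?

2096 px

10 columns + 9 column gaps: 10c + 9·40 = 1295.
10c = 1295 − 360 = 935, so c = 93.5 px.
Summing: 1496 + 600 = 2096 px.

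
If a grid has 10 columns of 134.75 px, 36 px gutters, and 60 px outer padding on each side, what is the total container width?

1791.5 px

Container = 2·60 + 10·134.75 + 9·36 = 120 + 1347.5 + 324 = 1791.5 px.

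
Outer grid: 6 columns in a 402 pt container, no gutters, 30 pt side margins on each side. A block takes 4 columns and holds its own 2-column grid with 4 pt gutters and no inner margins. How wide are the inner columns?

112 pt

Outer content = 402 − 2·30 = 342 pt.
With no gutters, each column is 342/6 = 57 pt.
4-column span = 4·57 = 228 pt.
2 columns + 1 gutter: 2d + 1·4 = 228.
2d = 228 − 4 = 224, so d = 112 pt.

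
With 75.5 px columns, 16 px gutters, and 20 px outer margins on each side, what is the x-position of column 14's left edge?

1209.5 px

Before column 14: the margin + 13 columns + 13 gutters.
Offset = 20 + 13·(75.5 + 16) = 20 + 1189.5 = 1209.5 px.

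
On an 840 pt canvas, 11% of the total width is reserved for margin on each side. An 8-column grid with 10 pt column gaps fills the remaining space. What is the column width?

Each margin = 11% of 840 = 92.4 pt; content = 840 − 2·92.4 = 655.2 pt.
8c + 7·10 = 655.2 → 8c = 585.2 → c = 73.15 pt.

73.15 pt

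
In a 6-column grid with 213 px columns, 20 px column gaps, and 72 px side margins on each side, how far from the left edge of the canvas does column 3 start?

Each column+gutter stride is 233 px; 2 of them past the 72 px margin is 72 + 466 = 538 px.

538 px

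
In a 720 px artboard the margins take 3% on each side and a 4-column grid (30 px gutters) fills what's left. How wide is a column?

Margins: 3% × 720 = 21.6 px each, so content = 720 − 43.2 = 676.8 px.
Subtracting 3 gutters of 30 leaves 586.8 for 4 columns, so c = 146.7 px.

146.7 px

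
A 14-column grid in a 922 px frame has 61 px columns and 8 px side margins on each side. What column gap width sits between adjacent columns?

Inside the margins: 922 − 16 = 906 px.
Columns use 854 px, leaving 52 px across 13 column gaps = 4 px each.

4 px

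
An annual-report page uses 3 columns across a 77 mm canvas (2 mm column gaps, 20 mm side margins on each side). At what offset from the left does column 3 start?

Inside the margins: 77 − 40 = 37 mm.
37 − 2·2 = 33; ÷3 gives c = 11 mm.
Each column+gutter stride is 13 mm; 2 of them past the 20 mm margin is 20 + 26 = 46 mm.

46 mm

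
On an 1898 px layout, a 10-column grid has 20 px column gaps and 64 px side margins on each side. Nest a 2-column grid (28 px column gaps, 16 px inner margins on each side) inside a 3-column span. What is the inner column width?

Outer content = 1898 − 2·64 = 1770 px.
1770 − 9·20 = 1590; ÷10 gives c = 159 px.
3 columns plus 2 column gaps: 477 + 40 = 517 px.
Inner content = 517 − 2·16 = 485 px.
485 − 1·28 = 457; ÷2 gives d = 228.5 px.

228.5 px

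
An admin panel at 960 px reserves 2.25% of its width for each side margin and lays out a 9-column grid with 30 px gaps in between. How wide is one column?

75.2 px

Margins: 2.25% × 960 = 21.6 px each, so content = 960 − 43.2 = 916.8 px.
9c + 8·30 = 916.8 → 9c = 676.8 → c = 75.2 px.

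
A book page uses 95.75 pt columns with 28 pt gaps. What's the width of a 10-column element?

10-column span = 10·95.75 + 9·28 = 1209.5 pt.

1209.5 pt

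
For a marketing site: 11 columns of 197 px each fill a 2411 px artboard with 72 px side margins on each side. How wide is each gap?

Content width = 2411 − 2·72 = 2267 px.
11·197 + 10g = 2267 → 10g = 100 → g = 10 px.

10 px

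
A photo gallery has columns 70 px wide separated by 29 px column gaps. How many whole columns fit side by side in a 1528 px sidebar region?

15 columns

Each extra column adds 70 + 29 = 99 px.
(1528 + 29) / 99 = 15.73, so 15 columns fit.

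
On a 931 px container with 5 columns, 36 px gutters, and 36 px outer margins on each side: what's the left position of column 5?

752 px

Subtract both margins: 931 − 2·36 = 859 px.
859 − 4·36 = 715; ÷5 gives c = 143 px.
Before column 5: the margin + 4 columns + 4 gutters.
Offset = 36 + 4·(143 + 36) = 36 + 716 = 752 px.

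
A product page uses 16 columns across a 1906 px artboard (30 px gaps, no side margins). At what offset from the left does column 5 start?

1906 − 15·30 = 1456; ÷16 gives c = 91 px.
Each column+gutter stride is 121 px; with no margin, 4 of them is 484 px.

484 px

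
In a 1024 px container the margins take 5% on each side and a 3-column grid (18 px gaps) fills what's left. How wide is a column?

295.2 px

Each margin = 5% of 1024 = 51.2 px; content = 1024 − 2·51.2 = 921.6 px.
3 columns + 2 gaps: 3c + 2·18 = 921.6.
3c = 921.6 − 36 = 885.6, so c = 295.2 px.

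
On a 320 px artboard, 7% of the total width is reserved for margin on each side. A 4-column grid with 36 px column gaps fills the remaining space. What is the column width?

41.8 px

320 × (1 − 2·7%) = 320 × 86% = 275.2 px for the columns.
275.2 − 3·36 = 167.2; ÷4 gives c = 41.8 px.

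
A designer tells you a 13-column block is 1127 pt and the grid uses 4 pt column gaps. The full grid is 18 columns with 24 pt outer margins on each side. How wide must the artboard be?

1610 pt

13 columns + 12 column gaps: 13c + 12·4 = 1127.
13c = 1127 − 48 = 1079, so c = 83 pt.
Artboard = 2·24 + 18·83 + 17·4 = 48 + 1494 + 68 = 1610 pt.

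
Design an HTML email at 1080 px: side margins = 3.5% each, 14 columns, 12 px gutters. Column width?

Margins: 3.5% × 1080 = 37.8 px each, so content = 1080 − 75.6 = 1004.4 px.
14 columns + 13 gutters: 14c + 13·12 = 1004.4.
14c = 1004.4 − 156 = 848.4, so c = 60.6 px.

60.6 px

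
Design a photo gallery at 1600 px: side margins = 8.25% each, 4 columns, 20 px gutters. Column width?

319 px

Margins: 8.25% × 1600 = 132 px each, so content = 1600 − 264 = 1336 px.
4 columns + 3 gutters: 4c + 3·20 = 1336.
4c = 1336 − 60 = 1276, so c = 319 px.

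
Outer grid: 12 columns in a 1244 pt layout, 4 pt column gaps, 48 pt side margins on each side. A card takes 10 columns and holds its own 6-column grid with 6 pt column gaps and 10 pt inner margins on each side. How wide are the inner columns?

151 pt

Inside the margins: 1244 − 96 = 1148 pt.
1148 − 11·4 = 1104; ÷12 gives c = 92 pt.
10 columns plus 9 column gaps: 920 + 36 = 956 pt.
Inner content = 956 − 2·10 = 936 pt.
6d + 5·6 = 936 → 6d = 906 → d = 151 pt.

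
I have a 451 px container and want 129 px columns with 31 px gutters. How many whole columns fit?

3 columns

k columns need k·129 + (k−1)·31 = k·160 − 31.
k·160 − 31 ≤ 451 → k ≤ 482 / 160 ≈ 3.01, so k = 3.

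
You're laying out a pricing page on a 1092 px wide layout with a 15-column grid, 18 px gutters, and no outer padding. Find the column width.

Subtracting 14 gutters of 18 leaves 840 for 15 columns, so c = 56 px.

56 px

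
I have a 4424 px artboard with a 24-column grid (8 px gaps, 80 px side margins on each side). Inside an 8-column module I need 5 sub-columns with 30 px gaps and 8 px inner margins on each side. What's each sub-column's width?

256 px

Outer content = 4424 − 2·80 = 4264 px.
4264 − 23·8 = 4080; ÷24 gives c = 170 px.
Span of 8: 8·170 + 7·8 = 1360 + 56 = 1416 px.
Inner content = 1416 − 2·8 = 1400 px.
1400 − 4·30 = 1280; ÷5 gives d = 256 px.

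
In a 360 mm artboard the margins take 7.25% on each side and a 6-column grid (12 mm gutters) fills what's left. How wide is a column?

Each margin = 7.25% of 360 = 26.1 mm; content = 360 − 2·26.1 = 307.8 mm.
6c + 5·12 = 307.8 → 6c = 247.8 → c = 41.3 mm.

41.3 mm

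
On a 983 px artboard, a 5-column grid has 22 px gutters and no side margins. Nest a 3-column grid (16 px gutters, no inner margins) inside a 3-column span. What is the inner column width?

Subtracting 4 gutters of 22 leaves 895 for 5 columns, so c = 179 px.
3-column span = 3·179 + 2·22 = 581 px.
Subtracting 2 gutters of 16 leaves 549 for 3 columns, so d = 183 px.

183 px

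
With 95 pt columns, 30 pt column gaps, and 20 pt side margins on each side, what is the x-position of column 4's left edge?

Each column+gutter stride is 125 pt; 3 of them past the 20 pt margin is 20 + 375 = 395 pt.

395 pt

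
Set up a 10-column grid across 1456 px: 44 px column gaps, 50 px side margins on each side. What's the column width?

Inside the margins: 1456 − 100 = 1356 px.
10 columns + 9 column gaps: 10c + 9·44 = 1356.
10c = 1356 − 396 = 960, so c = 96 px.

96 px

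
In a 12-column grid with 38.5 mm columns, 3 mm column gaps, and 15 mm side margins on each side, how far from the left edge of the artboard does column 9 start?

Each column+gutter stride is 41.5 mm; 8 of them past the 15 mm margin is 15 + 332 = 347 mm.

347 mm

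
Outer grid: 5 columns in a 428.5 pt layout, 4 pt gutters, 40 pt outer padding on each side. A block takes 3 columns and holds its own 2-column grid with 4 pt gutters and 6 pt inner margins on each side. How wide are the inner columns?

95.75 pt

Subtract both margins: 428.5 − 2·40 = 348.5 pt.
Subtracting 4 gutters of 4 leaves 332.5 for 5 columns, so c = 66.5 pt.
Span of 3: 3·66.5 + 2·4 = 199.5 + 8 = 207.5 pt.
Inner content = 207.5 − 2·6 = 195.5 pt.
2d + 1·4 = 195.5 → 2d = 191.5 → d = 95.75 pt.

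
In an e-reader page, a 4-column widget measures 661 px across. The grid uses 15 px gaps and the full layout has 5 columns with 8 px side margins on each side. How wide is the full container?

4c + 3·15 = 661 → 4c = 616 → c = 154 px.
Container = 2·8 + 5·154 + 4·15 = 16 + 770 + 60 = 846 px.

846 px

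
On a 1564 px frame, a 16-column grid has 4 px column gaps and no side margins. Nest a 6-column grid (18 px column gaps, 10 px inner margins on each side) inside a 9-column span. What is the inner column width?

16 columns + 15 column gaps: 16c + 15·4 = 1564.
16c = 1564 − 60 = 1504, so c = 94 px.
9-column span = 9·94 + 8·4 = 878 px.
Inner content = 878 − 2·10 = 858 px.
6d + 5·18 = 858 → 6d = 768 → d = 128 px.

128 px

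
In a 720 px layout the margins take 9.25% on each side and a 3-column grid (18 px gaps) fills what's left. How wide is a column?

Each margin = 9.25% of 720 = 66.6 px; content = 720 − 2·66.6 = 586.8 px.
586.8 − 2·18 = 550.8; ÷3 gives c = 183.6 px.

183.6 px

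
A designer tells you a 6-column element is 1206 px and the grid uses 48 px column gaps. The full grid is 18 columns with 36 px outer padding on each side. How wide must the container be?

3786 px

Subtracting 5 column gaps of 48 leaves 966 for 6 columns, so c = 161 px.
Total width: 2·36 + 18·161 + 17·48 = 3786 px.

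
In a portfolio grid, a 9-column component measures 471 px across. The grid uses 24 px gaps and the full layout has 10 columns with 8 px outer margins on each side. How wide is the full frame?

542 px

Subtracting 8 gaps of 24 leaves 279 for 9 columns, so c = 31 px.
Frame = 2·8 + 10·31 + 9·24 = 16 + 310 + 216 = 542 px.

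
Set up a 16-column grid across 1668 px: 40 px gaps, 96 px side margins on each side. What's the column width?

54.75 px

Subtract both margins: 1668 − 2·96 = 1476 px.
Subtracting 15 gaps of 40 leaves 876 for 16 columns, so c = 54.75 px.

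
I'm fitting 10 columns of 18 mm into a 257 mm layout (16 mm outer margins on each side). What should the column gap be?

Subtract both margins: 257 − 2·16 = 225 mm.
Columns use 180 mm, leaving 45 mm across 9 column gaps = 5 mm each.

5 mm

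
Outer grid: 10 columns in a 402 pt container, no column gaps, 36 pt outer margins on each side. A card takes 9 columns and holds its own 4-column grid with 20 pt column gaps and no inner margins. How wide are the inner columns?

Subtract both margins: 402 − 2·36 = 330 pt.
330 / 10 = 33 pt per column.
9-column span = 9·33 = 297 pt.
4d + 3·20 = 297 → 4d = 237 → d = 59.25 pt.

59.25 pt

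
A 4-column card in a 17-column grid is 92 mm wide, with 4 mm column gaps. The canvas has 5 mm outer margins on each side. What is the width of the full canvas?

4c + 3·4 = 92 → 4c = 80 → c = 20 mm.
Adding margins, columns and gutters: 10 + 340 + 64 = 414 mm.

414 mm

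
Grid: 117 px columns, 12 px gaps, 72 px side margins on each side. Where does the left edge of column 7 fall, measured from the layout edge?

Column 7 starts at margin + 6·(column + gutter) = 72 + 6·129 = 846 px.

846 px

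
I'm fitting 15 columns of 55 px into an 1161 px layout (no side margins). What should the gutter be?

15·55 + 14g = 1161 → 14g = 336 → g = 24 px.

24 px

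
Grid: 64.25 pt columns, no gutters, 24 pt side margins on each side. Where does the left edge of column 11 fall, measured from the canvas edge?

Each column+gutter stride is 64.25 pt; 10 of them past the 24 pt margin is 24 + 642.5 = 666.5 pt.

666.5 pt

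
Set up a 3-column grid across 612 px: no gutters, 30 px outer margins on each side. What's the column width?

Subtract both margins: 612 − 2·30 = 552 px.
With no gutters, each column is 552/3 = 184 px.

184 px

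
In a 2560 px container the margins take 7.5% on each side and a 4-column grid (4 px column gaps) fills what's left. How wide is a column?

Margins: 7.5% × 2560 = 192 px each, so content = 2560 − 384 = 2176 px.
2176 − 3·4 = 2164; ÷4 gives c = 541 px.

541 px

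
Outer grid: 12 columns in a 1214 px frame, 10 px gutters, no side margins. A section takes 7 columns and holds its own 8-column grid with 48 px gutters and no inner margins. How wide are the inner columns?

46 px

12 columns + 11 gutters: 12c + 11·10 = 1214.
12c = 1214 − 110 = 1104, so c = 92 px.
7-column span = 7·92 + 6·10 = 704 px.
8d + 7·48 = 704 → 8d = 368 → d = 46 px.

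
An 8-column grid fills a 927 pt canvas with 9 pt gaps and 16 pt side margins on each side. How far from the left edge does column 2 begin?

Take off 32 pt of margins, leaving 895 pt.
Subtracting 7 gaps of 9 leaves 832 for 8 columns, so c = 104 pt.
Each column+gutter stride is 113 pt; 1 of them past the 16 pt margin is 16 + 113 = 129 pt.

129 pt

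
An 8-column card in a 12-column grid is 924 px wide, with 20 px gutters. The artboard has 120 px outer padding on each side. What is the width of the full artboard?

8 columns + 7 gutters: 8c + 7·20 = 924.
8c = 924 − 140 = 784, so c = 98 px.
Total width: 2·120 + 12·98 + 11·20 = 1636 px.

1636 px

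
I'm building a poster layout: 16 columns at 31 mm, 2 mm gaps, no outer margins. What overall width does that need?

526 mm

Total width: 16·31 + 15·2 = 526 mm.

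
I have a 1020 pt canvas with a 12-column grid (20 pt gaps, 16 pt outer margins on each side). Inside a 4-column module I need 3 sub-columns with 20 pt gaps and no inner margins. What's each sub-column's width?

92 pt

Outer content = 1020 − 2·16 = 988 pt.
988 − 11·20 = 768; ÷12 gives c = 64 pt.
Span of 4: 4·64 + 3·20 = 256 + 60 = 316 pt.
316 − 2·20 = 276; ÷3 gives d = 92 pt.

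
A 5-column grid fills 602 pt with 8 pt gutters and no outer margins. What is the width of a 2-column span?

236 pt

5 columns + 4 gutters: 5c + 4·8 = 602.
5c = 602 − 32 = 570, so c = 114 pt.
Span of 2: 2·114 + 1·8 = 228 + 8 = 236 pt.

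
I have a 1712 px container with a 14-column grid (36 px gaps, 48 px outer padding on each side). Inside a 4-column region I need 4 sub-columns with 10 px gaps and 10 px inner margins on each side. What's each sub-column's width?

Subtract both margins: 1712 − 2·48 = 1616 px.
14c + 13·36 = 1616 → 14c = 1148 → c = 82 px.
4 columns plus 3 gaps: 328 + 108 = 436 px.
Inner content = 436 − 2·10 = 416 px.
416 − 3·10 = 386; ÷4 gives d = 96.5 px.

96.5 px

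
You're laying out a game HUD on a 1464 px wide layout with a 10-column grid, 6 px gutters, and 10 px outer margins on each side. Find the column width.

139 px

Subtract both margins: 1464 − 2·10 = 1444 px.
10c + 9·6 = 1444 → 10c = 1390 → c = 139 px.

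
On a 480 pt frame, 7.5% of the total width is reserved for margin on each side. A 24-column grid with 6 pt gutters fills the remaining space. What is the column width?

11.25 pt

480 × (1 − 2·7.5%) = 480 × 85% = 408 pt for the columns.
408 − 23·6 = 270; ÷24 gives c = 11.25 pt.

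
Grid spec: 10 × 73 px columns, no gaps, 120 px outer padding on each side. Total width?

Summing: 240 + 730 = 970 px.

970 px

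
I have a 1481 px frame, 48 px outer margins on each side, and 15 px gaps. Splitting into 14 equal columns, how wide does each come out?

Content width = 1481 − 2·48 = 1385 px.
14 columns + 13 gaps: 14c + 13·15 = 1385.
14c = 1385 − 195 = 1190, so c = 85 px.

85 px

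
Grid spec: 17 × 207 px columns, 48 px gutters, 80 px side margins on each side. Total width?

4447 px

Layout = 2·80 + 17·207 + 16·48 = 160 + 3519 + 768 = 4447 px.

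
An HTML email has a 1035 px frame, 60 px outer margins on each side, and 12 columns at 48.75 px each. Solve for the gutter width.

Inside the margins: 1035 − 120 = 915 px.
Columns use 585 px, leaving 330 px across 11 gutters = 30 px each.

30 px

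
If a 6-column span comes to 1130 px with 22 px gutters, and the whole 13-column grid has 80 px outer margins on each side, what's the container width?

6 columns + 5 gutters: 6c + 5·22 = 1130.
6c = 1130 − 110 = 1020, so c = 170 px.
Container = 2·80 + 13·170 + 12·22 = 160 + 2210 + 264 = 2634 px.

2634 px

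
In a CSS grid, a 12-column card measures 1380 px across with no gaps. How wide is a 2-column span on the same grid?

12c = 1380 → c = 115 px.
2-column span = 2·115 = 230 px.

230 px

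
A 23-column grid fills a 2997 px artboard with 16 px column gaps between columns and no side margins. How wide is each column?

115 px

Subtracting 22 column gaps of 16 leaves 2645 for 23 columns, so c = 115 px.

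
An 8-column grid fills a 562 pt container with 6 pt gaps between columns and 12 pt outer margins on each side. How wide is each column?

Inside the margins: 562 − 24 = 538 pt.
Subtracting 7 gaps of 6 leaves 496 for 8 columns, so c = 62 pt.

62 pt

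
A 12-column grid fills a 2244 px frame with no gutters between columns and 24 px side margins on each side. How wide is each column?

Inside the margins: 2244 − 48 = 2196 px.
2196 / 12 = 183 px per column.

183 px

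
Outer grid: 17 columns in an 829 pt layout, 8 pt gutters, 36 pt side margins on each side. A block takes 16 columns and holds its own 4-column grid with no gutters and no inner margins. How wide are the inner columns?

178 pt

Take off 72 pt of margins, leaving 757 pt.
17 columns + 16 gutters: 17c + 16·8 = 757.
17c = 757 − 128 = 629, so c = 37 pt.
16-column span = 16·37 + 15·8 = 712 pt.
712 / 4 = 178 pt per column.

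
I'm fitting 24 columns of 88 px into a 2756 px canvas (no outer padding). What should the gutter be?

28 px

24·88 + 23g = 2756 → 23g = 644 → g = 28 px.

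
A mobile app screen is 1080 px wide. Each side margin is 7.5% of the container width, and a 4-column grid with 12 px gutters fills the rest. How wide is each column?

220.5 px

Each margin = 7.5% of 1080 = 81 px; content = 1080 − 2·81 = 918 px.
4 columns + 3 gutters: 4c + 3·12 = 918.
4c = 918 − 36 = 882, so c = 220.5 px.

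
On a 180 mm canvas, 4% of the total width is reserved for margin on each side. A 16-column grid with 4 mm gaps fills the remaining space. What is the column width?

180 × (1 − 2·4%) = 180 × 92% = 165.6 mm for the columns.
Subtracting 15 gaps of 4 leaves 105.6 for 16 columns, so c = 6.6 mm.

6.6 mm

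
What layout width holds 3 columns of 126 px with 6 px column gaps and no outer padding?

390 px

Layout = 3·126 + 2·6 = 378 + 12 = 390 px.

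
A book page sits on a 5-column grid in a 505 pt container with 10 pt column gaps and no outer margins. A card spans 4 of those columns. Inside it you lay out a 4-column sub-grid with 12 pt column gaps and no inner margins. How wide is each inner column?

5 columns + 4 column gaps: 5c + 4·10 = 505.
5c = 505 − 40 = 465, so c = 93 pt.
Span of 4: 4·93 + 3·10 = 372 + 30 = 402 pt.
Subtracting 3 column gaps of 12 leaves 366 for 4 columns, so d = 91.5 pt.

91.5 pt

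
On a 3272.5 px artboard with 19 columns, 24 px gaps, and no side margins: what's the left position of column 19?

3123 px

19 columns + 18 gaps: 19c + 18·24 = 3272.5.
19c = 3272.5 − 432 = 2840.5, so c = 149.5 px.
Each column+gutter stride is 173.5 px; with no margin, 18 of them is 3123 px.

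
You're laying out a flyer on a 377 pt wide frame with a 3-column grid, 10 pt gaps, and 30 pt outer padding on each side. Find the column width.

Take off 60 pt of margins, leaving 317 pt.
Subtracting 2 gaps of 10 leaves 297 for 3 columns, so c = 99 pt.

99 pt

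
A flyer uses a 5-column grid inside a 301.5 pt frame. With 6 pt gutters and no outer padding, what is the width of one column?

55.5 pt

301.5 − 4·6 = 277.5; ÷5 gives c = 55.5 pt.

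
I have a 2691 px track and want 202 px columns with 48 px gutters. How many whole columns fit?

10 columns: 10·202 + 9·48 = 2452 px ≤ 2691.
11 columns: 2702 px > 2691. So 10.

10 columns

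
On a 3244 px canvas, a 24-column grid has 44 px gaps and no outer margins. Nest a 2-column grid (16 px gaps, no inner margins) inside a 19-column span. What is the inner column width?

1271.5 px

3244 − 23·44 = 2232; ÷24 gives c = 93 px.
19-column span = 19·93 + 18·44 = 2559 px.
2d + 1·16 = 2559 → 2d = 2543 → d = 1271.5 px.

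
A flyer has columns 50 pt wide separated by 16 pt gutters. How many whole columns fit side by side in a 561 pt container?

Each extra column adds 50 + 16 = 66 pt.
(561 + 16) / 66 = 8.74, so 8 columns fit.

8 columns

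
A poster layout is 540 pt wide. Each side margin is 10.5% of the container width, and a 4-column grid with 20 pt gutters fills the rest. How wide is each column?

540 × (1 − 2·10.5%) = 540 × 79% = 426.6 pt for the columns.
Subtracting 3 gutters of 20 leaves 366.6 for 4 columns, so c = 91.65 pt.

91.65 pt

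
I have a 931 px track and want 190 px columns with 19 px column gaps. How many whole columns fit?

4 columns

Each extra column adds 190 + 19 = 209 px.
(931 + 19) / 209 = 4.55, so 4 columns fit.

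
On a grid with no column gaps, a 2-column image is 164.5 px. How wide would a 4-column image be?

329 px

164.5 / 2 = 82.25 px per column.
4-column span = 4·82.25 = 329 px.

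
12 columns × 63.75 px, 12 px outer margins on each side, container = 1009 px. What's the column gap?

Inside the margins: 1009 − 24 = 985 px.
12 columns take 12·63.75 = 765 px; remaining 220 splits into 11 column gaps.
g = 220 / 11 = 20 px.

20 px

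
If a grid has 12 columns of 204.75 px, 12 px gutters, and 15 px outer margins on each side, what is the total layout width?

Adding margins, columns and gutters: 30 + 2457 + 132 = 2619 px.

2619 px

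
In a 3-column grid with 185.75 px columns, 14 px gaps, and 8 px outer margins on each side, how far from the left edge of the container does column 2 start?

207.75 px

Before column 2: the margin + 1 column + 1 gap.
Offset = 8 + 1·(185.75 + 14) = 8 + 199.75 = 207.75 px.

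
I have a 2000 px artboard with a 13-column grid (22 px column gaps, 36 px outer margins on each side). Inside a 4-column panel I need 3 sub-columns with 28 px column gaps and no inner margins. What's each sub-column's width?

Take off 72 px of margins, leaving 1928 px.
1928 − 12·22 = 1664; ÷13 gives c = 128 px.
4-column span = 4·128 + 3·22 = 578 px.
3 columns + 2 column gaps: 3d + 2·28 = 578.
3d = 578 − 56 = 522, so d = 174 px.

174 px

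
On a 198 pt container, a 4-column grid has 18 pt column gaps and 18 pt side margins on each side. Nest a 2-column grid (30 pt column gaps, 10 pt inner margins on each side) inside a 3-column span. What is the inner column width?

33.5 pt

Outer content = 198 − 2·18 = 162 pt.
4 columns + 3 column gaps: 4c + 3·18 = 162.
4c = 162 − 54 = 108, so c = 27 pt.
Span of 3: 3·27 + 2·18 = 81 + 36 = 117 pt.
Inner content = 117 − 2·10 = 97 pt.
Subtracting 1 column gap of 30 leaves 67 for 2 columns, so d = 33.5 pt.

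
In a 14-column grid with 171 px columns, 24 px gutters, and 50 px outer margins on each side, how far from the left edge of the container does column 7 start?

1220 px

Each column+gutter stride is 195 px; 6 of them past the 50 px margin is 50 + 1170 = 1220 px.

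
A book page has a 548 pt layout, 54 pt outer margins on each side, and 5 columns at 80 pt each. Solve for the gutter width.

Take off 108 pt of margins, leaving 440 pt.
5 columns take 5·80 = 400 pt; remaining 40 splits into 4 gutters.
g = 40 / 4 = 10 pt.

10 pt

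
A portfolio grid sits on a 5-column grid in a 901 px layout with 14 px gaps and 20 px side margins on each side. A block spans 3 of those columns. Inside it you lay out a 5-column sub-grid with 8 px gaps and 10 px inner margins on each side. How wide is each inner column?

91.8 px

Inside the margins: 901 − 40 = 861 px.
Subtracting 4 gaps of 14 leaves 805 for 5 columns, so c = 161 px.
3 columns plus 2 gaps: 483 + 28 = 511 px.
Inner content = 511 − 2·10 = 491 px.
Subtracting 4 gaps of 8 leaves 459 for 5 columns, so d = 91.8 px.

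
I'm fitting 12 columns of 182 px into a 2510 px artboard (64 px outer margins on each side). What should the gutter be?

Content width = 2510 − 2·64 = 2382 px.
Columns use 2184 px, leaving 198 px across 11 gutters = 18 px each.

18 px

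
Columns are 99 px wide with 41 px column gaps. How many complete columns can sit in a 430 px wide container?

k columns need k·99 + (k−1)·41 = k·140 − 41.
k·140 − 41 ≤ 430 → k ≤ 471 / 140 ≈ 3.36, so k = 3.

3 columns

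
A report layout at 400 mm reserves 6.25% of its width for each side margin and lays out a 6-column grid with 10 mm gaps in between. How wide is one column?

50 mm

Each margin = 6.25% of 400 = 25 mm; content = 400 − 2·25 = 350 mm.
6c + 5·10 = 350 → 6c = 300 → c = 50 mm.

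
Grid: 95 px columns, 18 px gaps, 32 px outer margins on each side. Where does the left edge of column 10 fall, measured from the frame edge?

1049 px

Before column 10: the margin + 9 columns + 9 gaps.
Offset = 32 + 9·(95 + 18) = 32 + 1017 = 1049 px.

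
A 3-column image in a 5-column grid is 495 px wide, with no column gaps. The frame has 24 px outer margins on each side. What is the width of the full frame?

495 / 3 = 165 px per column.
Summing: 48 + 825 = 873 px.

873 px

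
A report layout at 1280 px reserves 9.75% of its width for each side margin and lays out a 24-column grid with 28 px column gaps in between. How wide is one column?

16.1 px

1280 × (1 − 2·9.75%) = 1280 × 80.5% = 1030.4 px for the columns.
Subtracting 23 column gaps of 28 leaves 386.4 for 24 columns, so c = 16.1 px.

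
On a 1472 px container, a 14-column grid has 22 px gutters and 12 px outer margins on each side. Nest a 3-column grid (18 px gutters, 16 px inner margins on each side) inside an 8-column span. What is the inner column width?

Outer content = 1472 − 2·12 = 1448 px.
14 columns + 13 gutters: 14c + 13·22 = 1448.
14c = 1448 − 286 = 1162, so c = 83 px.
8 columns plus 7 gutters: 664 + 154 = 818 px.
Inner content = 818 − 2·16 = 786 px.
3 columns + 2 gutters: 3d + 2·18 = 786.
3d = 786 − 36 = 750, so d = 250 px.

250 px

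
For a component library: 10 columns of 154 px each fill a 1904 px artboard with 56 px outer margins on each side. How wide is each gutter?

28 px

Content width = 1904 − 2·56 = 1792 px.
10 columns take 10·154 = 1540 px; remaining 252 splits into 9 gutters.
g = 252 / 9 = 28 px.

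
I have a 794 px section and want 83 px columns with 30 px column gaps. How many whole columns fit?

7 columns

k columns need k·83 + (k−1)·30 = k·113 − 30.
k·113 − 30 ≤ 794 → k ≤ 824 / 113 ≈ 7.29, so k = 7.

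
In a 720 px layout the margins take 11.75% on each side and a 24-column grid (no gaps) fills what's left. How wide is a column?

22.95 px

Margins: 11.75% × 720 = 84.6 px each, so content = 720 − 169.2 = 550.8 px.
With no gaps, each column is 550.8/24 = 22.95 px.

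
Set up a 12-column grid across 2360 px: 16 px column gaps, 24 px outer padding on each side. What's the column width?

Content width = 2360 − 2·24 = 2312 px.
2312 − 11·16 = 2136; ÷12 gives c = 178 px.

178 px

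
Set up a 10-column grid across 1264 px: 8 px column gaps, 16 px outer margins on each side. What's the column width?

116 px

Inside the margins: 1264 − 32 = 1232 px.
1232 − 9·8 = 1160; ÷10 gives c = 116 px.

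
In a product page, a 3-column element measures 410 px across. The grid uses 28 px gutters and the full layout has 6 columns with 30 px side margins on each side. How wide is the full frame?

3 columns + 2 gutters: 3c + 2·28 = 410.
3c = 410 − 56 = 354, so c = 118 px.
Frame = 2·30 + 6·118 + 5·28 = 60 + 708 + 140 = 908 px.

908 px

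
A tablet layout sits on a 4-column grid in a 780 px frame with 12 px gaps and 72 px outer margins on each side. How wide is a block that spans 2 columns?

Take off 144 px of margins, leaving 636 px.
4 columns + 3 gaps: 4c + 3·12 = 636.
4c = 636 − 36 = 600, so c = 150 px.
Span of 2: 2·150 + 1·12 = 300 + 12 = 312 px.

312 px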